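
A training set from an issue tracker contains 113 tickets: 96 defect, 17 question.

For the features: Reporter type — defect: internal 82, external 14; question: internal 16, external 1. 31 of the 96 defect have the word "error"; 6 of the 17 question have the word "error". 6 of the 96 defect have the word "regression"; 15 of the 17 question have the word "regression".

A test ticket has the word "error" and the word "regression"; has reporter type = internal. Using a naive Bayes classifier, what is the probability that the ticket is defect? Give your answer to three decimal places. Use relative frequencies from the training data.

defect: (96/113) × (82/96) × (31/96) × (6/96) ≈ 0.0146456
question: (17/113) × (16/17) × (6/17) × (15/17) ≈ 0.0440947
P(defect | x) = 0.0146456 / 0.0587403 ≈ 0.249

0.249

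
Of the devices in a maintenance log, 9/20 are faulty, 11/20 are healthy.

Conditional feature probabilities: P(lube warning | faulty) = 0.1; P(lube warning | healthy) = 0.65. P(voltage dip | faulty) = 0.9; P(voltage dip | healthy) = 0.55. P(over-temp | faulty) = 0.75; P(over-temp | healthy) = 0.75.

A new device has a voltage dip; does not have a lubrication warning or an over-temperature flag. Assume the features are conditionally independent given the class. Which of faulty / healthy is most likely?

faulty

faulty: 0.45 × (1−0.1) × 0.9 × (1−0.75) = 0.091125
healthy: 0.55 × (1−0.65) × 0.55 × (1−0.75) = 0.02646875
Highest score → faulty.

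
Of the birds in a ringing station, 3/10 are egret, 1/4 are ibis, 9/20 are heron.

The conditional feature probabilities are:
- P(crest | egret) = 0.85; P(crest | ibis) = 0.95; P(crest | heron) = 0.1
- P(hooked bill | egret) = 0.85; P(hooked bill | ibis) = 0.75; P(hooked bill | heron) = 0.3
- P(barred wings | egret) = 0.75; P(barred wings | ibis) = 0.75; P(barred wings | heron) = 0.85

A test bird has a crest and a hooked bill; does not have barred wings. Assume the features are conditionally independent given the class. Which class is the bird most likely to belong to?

egret: 0.3 × 0.85 × 0.85 × (1−0.75) = 0.0541875
ibis: 0.25 × 0.95 × 0.75 × (1−0.75) = 0.04453125
heron: 0.45 × 0.1 × 0.3 × (1−0.85) = 0.002025
Highest score → egret.

egret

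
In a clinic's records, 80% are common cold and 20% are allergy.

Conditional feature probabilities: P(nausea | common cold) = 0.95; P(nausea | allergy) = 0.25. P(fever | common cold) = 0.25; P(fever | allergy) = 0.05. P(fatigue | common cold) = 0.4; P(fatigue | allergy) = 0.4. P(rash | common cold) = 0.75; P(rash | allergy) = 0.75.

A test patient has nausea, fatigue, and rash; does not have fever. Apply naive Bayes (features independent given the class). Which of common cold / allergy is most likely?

common cold: 0.8 × 0.95 × (1−0.25) × 0.4 × 0.75 = 0.171
allergy: 0.2 × 0.25 × (1−0.05) × 0.4 × 0.75 = 0.01425
Highest score → common cold.

common cold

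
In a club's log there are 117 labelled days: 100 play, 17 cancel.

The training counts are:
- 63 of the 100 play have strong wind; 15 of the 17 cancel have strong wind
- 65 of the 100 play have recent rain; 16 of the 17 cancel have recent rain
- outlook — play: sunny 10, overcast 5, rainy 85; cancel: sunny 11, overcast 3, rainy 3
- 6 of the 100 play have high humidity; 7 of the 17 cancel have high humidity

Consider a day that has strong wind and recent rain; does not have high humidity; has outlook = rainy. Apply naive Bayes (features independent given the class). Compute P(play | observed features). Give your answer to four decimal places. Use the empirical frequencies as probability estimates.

play: (100/117) × (63/100) × (65/100) × (85/100) × (94/100) = 0.27965
cancel: (17/117) × (15/17) × (16/17) × (3/17) × (10/17) ≈ 0.0125256
P(play | x) = 0.27965 / 0.2921756 ≈ 0.9571

0.9571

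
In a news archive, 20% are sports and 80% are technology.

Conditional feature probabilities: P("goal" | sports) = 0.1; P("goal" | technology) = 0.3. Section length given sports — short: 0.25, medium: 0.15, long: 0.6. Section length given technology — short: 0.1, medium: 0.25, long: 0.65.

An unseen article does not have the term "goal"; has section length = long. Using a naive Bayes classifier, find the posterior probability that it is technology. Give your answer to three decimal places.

0.771

sports: 0.2 × (1−0.1) × 0.6 = 0.108
technology: 0.8 × (1−0.3) × 0.65 = 0.364
P(technology | x) = 0.364 / 0.472 ≈ 0.771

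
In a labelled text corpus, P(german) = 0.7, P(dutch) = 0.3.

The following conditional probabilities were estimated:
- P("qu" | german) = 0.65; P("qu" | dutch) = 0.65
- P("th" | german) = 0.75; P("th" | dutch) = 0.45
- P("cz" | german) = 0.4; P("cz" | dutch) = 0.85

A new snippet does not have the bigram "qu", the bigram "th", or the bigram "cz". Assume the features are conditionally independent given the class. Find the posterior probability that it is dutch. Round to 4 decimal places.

0.1908

german: 0.7 × (1−0.65) × (1−0.75) × (1−0.4) = 0.03675
dutch: 0.3 × (1−0.65) × (1−0.45) × (1−0.85) = 0.0086625
P(dutch | x) = 0.0086625 / 0.0454125 ≈ 0.1908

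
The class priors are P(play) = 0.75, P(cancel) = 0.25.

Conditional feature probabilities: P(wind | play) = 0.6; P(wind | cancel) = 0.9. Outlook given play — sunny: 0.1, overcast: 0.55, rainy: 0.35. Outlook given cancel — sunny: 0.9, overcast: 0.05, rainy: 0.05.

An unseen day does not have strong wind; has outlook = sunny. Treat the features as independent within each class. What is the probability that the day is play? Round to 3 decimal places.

play: 0.75 × (1−0.6) × 0.1 = 0.03
cancel: 0.25 × (1−0.9) × 0.9 = 0.0225
P(play | x) = 0.03 / 0.0525 ≈ 0.571

0.571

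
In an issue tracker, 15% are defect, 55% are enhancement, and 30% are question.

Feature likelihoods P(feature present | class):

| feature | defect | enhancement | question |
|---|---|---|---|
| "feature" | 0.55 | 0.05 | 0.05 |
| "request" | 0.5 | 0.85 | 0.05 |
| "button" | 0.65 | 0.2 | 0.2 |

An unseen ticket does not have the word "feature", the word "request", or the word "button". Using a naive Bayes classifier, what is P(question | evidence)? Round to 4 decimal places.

0.7440

defect: 0.15 × (1−0.55) × (1−0.5) × (1−0.65) = 0.0118125
enhancement: 0.55 × (1−0.05) × (1−0.85) × (1−0.2) = 0.0627
question: 0.3 × (1−0.05) × (1−0.05) × (1−0.2) = 0.2166
P(question | x) = 0.2166 / 0.2911125 ≈ 0.7440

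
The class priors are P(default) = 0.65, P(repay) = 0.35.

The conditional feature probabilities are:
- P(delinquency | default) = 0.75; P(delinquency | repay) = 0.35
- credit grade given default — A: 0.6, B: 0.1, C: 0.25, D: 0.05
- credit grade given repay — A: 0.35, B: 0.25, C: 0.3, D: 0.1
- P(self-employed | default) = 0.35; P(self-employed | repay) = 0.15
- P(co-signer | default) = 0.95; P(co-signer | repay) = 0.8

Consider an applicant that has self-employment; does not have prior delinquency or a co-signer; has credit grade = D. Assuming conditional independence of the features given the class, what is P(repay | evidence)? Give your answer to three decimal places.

default: 0.65 × (1−0.75) × 0.05 × 0.35 × (1−0.95) = 0.0001421875
repay: 0.35 × (1−0.35) × 0.1 × 0.15 × (1−0.8) = 0.0006825
P(repay | x) = 0.0006825 / 0.0008246875 ≈ 0.828

0.828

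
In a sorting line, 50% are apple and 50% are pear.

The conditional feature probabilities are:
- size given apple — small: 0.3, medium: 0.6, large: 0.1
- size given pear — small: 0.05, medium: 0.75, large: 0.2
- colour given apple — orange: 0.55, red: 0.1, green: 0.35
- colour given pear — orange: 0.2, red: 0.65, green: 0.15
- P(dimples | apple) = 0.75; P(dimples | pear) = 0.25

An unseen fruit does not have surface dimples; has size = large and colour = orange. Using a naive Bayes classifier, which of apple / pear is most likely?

apple: 0.5 × 0.1 × 0.55 × (1−0.75) = 0.006875
pear: 0.5 × 0.2 × 0.2 × (1−0.25) = 0.015
Highest score → pear.

pear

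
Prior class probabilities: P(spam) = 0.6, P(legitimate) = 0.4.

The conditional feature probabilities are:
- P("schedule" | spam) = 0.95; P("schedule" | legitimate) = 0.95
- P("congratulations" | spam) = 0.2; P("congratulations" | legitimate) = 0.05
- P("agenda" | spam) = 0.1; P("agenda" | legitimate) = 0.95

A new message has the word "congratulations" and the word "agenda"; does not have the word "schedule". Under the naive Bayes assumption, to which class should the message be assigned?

spam: 0.6 × (1−0.95) × 0.2 × 0.1 = 0.0006
legitimate: 0.4 × (1−0.95) × 0.05 × 0.95 = 0.00095
Highest score → legitimate.

legitimate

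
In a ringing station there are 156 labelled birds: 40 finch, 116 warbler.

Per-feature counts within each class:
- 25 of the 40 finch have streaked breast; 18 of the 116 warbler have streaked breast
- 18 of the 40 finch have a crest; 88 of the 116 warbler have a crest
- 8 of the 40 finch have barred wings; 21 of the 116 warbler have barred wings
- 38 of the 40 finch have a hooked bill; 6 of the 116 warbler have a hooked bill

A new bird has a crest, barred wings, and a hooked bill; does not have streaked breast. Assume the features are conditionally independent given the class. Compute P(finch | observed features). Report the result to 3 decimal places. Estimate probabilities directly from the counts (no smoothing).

finch: (40/156) × (15/40) × (18/40) × (8/40) × (38/40) ≈ 0.00822115
warbler: (116/156) × (98/116) × (88/116) × (21/116) × (6/116) ≈ 0.00446253
P(finch | x) = 0.00822115 / 0.01268368 ≈ 0.648

0.648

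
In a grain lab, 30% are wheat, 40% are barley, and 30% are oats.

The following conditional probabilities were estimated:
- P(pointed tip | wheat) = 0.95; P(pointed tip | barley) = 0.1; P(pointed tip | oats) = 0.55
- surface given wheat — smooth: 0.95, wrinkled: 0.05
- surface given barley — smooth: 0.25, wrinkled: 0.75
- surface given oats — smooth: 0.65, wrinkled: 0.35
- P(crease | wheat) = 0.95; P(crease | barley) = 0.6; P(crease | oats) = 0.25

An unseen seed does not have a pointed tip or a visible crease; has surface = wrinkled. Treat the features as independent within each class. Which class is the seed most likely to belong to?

wheat: 0.3 × (1−0.95) × 0.05 × (1−0.95) = 0.0000375
barley: 0.4 × (1−0.1) × 0.75 × (1−0.6) = 0.108
oats: 0.3 × (1−0.55) × 0.35 × (1−0.25) = 0.0354375
Highest score → barley.

barley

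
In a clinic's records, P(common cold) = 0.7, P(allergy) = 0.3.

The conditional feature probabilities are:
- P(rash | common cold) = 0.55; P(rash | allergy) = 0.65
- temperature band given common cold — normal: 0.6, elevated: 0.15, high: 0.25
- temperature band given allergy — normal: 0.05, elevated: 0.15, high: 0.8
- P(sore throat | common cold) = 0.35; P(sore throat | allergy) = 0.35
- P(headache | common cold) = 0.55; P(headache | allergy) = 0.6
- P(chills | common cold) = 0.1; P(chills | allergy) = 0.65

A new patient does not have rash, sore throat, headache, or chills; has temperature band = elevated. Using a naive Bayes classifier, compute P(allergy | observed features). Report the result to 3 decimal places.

common cold: 0.7 × (1−0.55) × 0.15 × (1−0.35) × (1−0.55) × (1−0.1) = 0.0124385625
allergy: 0.3 × (1−0.65) × 0.15 × (1−0.35) × (1−0.6) × (1−0.65) = 0.00143325
P(allergy | x) = 0.00143325 / 0.0138718125 ≈ 0.103

0.103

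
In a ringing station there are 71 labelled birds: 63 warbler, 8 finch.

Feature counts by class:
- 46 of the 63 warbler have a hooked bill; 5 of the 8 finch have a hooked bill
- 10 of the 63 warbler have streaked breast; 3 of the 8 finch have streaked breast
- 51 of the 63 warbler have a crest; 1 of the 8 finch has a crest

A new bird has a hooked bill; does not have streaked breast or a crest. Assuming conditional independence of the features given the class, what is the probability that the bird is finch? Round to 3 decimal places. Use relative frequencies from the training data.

warbler: (63/71) × (46/63) × (53/63) × (12/63) ≈ 0.103819
finch: (8/71) × (5/8) × (5/8) × (7/8) ≈ 0.0385123
P(finch | x) = 0.0385123 / 0.1423313 ≈ 0.271

0.271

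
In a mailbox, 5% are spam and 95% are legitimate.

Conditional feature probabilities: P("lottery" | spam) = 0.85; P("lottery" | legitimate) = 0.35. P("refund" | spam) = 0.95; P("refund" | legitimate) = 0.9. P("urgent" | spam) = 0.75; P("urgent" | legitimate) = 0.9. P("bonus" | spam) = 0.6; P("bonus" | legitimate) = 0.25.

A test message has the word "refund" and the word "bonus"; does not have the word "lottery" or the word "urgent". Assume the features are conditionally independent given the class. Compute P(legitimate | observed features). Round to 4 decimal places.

spam: 0.05 × (1−0.85) × 0.95 × (1−0.75) × 0.6 = 0.00106875
legitimate: 0.95 × (1−0.35) × 0.9 × (1−0.9) × 0.25 = 0.01389375
P(legitimate | x) = 0.01389375 / 0.0149625 ≈ 0.9286

0.9286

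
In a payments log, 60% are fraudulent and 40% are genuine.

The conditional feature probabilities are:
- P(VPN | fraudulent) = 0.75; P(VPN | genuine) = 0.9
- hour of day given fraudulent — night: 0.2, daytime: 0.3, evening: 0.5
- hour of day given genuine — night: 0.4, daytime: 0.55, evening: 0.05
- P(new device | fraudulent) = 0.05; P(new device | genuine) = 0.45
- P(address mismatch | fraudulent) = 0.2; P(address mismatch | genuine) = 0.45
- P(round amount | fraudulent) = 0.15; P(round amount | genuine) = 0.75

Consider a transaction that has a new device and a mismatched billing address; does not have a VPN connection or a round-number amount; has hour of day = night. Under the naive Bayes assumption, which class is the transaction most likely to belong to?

fraudulent: 0.6 × (1−0.75) × 0.2 × 0.05 × 0.2 × (1−0.15) = 0.000255
genuine: 0.4 × (1−0.9) × 0.4 × 0.45 × 0.45 × (1−0.75) = 0.00081
Highest score → genuine.

genuine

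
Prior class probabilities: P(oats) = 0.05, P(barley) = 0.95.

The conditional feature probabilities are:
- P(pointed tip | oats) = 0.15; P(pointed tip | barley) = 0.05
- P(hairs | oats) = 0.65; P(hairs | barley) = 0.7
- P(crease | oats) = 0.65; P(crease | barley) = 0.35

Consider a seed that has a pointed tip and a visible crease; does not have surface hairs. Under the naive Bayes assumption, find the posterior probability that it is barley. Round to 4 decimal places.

oats: 0.05 × 0.15 × (1−0.65) × 0.65 = 0.00170625
barley: 0.95 × 0.05 × (1−0.7) × 0.35 = 0.0049875
P(barley | x) = 0.0049875 / 0.00669375 ≈ 0.7451

0.7451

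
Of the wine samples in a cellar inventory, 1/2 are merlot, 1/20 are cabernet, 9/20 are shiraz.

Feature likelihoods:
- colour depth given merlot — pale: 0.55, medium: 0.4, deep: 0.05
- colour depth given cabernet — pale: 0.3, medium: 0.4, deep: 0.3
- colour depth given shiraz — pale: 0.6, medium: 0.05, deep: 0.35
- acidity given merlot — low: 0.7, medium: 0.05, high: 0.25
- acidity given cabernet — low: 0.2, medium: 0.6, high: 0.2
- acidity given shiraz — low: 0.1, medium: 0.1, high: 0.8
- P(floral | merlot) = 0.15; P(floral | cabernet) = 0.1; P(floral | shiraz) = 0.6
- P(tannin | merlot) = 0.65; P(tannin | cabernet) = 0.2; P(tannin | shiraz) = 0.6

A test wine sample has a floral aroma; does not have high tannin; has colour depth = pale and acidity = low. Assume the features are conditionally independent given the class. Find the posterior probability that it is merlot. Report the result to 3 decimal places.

0.601

merlot: 0.5 × 0.55 × 0.7 × 0.15 × (1−0.65) = 0.01010625
cabernet: 0.05 × 0.3 × 0.2 × 0.1 × (1−0.2) = 0.00024
shiraz: 0.45 × 0.6 × 0.1 × 0.6 × (1−0.6) = 0.00648
P(merlot | x) = 0.01010625 / 0.01682625 ≈ 0.601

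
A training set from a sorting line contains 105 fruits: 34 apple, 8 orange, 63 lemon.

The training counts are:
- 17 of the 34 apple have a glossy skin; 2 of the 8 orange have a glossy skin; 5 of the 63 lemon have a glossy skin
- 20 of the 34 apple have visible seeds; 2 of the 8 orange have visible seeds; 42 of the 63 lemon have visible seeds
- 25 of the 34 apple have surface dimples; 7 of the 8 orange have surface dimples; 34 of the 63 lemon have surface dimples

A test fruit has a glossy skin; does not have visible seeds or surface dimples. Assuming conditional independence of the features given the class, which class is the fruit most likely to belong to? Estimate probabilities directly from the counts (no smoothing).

apple

apple: (34/105) × (17/34) × (14/34) × (9/34) ≈ 0.0176471
orange: (8/105) × (2/8) × (6/8) × (1/8) ≈ 0.00178571
lemon: (63/105) × (5/63) × (21/63) × (29/63) ≈ 0.00730663
Highest score → apple.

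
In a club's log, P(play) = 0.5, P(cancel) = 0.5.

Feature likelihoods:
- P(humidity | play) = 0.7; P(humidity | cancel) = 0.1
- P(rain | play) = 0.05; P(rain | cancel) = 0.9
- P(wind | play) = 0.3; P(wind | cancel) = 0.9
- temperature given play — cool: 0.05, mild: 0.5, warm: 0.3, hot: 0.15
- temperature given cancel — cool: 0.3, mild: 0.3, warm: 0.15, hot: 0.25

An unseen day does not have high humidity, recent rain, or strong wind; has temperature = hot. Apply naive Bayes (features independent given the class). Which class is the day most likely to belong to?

play: 0.5 × (1−0.7) × (1−0.05) × (1−0.3) × 0.15 = 0.0149625
cancel: 0.5 × (1−0.1) × (1−0.9) × (1−0.9) × 0.25 = 0.001125
Highest score → play.

play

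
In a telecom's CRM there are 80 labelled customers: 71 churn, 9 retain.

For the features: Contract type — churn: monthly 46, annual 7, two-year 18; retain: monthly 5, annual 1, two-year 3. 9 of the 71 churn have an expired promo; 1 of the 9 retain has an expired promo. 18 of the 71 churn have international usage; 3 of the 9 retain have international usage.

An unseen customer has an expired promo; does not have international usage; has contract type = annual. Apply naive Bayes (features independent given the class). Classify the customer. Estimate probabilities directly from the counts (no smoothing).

churn: (71/80) × (7/71) × (9/71) × (53/71) ≈ 0.00827961
retain: (9/80) × (1/9) × (1/9) × (6/9) ≈ 0.000925926
Highest score → churn.

churn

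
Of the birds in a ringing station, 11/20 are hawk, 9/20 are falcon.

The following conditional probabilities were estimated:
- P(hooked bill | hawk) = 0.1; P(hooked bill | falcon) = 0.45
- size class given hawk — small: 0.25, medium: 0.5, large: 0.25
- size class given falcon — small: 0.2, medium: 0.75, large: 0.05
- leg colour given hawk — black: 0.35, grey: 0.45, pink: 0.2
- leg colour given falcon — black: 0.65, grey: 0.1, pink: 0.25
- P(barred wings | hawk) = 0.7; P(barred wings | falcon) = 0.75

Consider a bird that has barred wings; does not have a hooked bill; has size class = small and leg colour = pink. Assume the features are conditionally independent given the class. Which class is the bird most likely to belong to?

hawk

hawk: 0.55 × (1−0.1) × 0.25 × 0.2 × 0.7 = 0.017325
falcon: 0.45 × (1−0.45) × 0.2 × 0.25 × 0.75 = 0.00928125
Highest score → hawk.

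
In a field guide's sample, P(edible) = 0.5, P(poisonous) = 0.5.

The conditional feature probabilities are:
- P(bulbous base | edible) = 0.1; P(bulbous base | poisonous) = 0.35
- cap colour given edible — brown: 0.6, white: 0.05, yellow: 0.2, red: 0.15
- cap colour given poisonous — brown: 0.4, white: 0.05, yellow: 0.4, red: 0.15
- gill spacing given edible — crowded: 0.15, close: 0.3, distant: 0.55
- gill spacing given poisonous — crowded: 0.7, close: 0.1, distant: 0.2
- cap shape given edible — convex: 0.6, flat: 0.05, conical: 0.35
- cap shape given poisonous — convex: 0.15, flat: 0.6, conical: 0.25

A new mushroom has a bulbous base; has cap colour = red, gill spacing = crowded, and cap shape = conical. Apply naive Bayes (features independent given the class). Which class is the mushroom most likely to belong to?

edible: 0.5 × 0.1 × 0.15 × 0.15 × 0.35 = 0.00039375
poisonous: 0.5 × 0.35 × 0.15 × 0.7 × 0.25 = 0.00459375
Highest score → poisonous.

poisonous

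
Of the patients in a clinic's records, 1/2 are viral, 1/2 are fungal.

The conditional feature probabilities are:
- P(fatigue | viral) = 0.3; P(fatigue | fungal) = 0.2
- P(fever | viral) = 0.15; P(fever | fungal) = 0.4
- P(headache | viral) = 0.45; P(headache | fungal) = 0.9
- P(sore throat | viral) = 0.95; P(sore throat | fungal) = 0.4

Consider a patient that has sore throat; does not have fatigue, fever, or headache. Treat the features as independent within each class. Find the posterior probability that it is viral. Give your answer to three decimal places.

viral: 0.5 × (1−0.3) × (1−0.15) × (1−0.45) × 0.95 = 0.15544375
fungal: 0.5 × (1−0.2) × (1−0.4) × (1−0.9) × 0.4 = 0.0096
P(viral | x) = 0.15544375 / 0.16504375 ≈ 0.942

0.942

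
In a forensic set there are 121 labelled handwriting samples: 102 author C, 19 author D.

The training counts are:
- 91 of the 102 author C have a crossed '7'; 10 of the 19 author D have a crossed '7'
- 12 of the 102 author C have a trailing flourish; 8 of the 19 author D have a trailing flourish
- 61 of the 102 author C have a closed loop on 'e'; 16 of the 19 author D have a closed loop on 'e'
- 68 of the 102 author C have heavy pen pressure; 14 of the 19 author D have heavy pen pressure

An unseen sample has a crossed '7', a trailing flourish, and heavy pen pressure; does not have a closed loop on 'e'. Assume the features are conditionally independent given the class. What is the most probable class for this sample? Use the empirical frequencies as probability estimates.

author C: (102/121) × (91/102) × (12/102) × (41/102) × (68/102) ≈ 0.0237099
author D: (19/121) × (10/19) × (8/19) × (3/19) × (14/19) ≈ 0.00404849
Highest score → author C.

author C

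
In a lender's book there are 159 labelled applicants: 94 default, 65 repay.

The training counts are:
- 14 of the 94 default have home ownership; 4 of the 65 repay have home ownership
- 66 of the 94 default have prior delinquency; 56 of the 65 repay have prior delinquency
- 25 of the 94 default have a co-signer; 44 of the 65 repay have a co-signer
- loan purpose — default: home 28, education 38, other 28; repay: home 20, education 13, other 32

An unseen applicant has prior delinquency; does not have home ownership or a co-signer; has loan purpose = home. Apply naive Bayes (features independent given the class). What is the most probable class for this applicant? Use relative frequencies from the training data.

default

default: (94/159) × (80/94) × (66/94) × (69/94) × (28/94) ≈ 0.0772432
repay: (65/159) × (61/65) × (56/65) × (21/65) × (20/65) ≈ 0.0328572
Highest score → default.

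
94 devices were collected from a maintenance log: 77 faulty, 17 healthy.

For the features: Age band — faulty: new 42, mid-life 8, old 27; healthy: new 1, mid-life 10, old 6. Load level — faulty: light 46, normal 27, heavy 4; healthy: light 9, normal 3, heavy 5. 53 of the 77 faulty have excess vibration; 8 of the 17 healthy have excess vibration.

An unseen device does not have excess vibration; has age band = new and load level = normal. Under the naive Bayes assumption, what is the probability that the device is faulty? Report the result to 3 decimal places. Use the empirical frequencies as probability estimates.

0.980

faulty: (77/94) × (42/77) × (27/77) × (24/77) ≈ 0.0488332
healthy: (17/94) × (1/17) × (3/17) × (9/17) ≈ 0.000993889
P(faulty | x) = 0.0488332 / 0.049827089 ≈ 0.980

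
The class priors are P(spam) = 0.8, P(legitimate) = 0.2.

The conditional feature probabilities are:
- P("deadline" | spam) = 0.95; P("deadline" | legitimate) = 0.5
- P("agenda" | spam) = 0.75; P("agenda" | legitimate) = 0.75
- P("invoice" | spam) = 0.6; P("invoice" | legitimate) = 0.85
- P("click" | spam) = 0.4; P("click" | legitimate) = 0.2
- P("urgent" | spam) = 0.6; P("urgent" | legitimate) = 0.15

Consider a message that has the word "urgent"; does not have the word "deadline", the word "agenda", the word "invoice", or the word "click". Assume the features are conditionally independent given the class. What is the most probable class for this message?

spam

spam: 0.8 × (1−0.95) × (1−0.75) × (1−0.6) × (1−0.4) × 0.6 = 0.00144
legitimate: 0.2 × (1−0.5) × (1−0.75) × (1−0.85) × (1−0.2) × 0.15 = 0.00045
Highest score → spam.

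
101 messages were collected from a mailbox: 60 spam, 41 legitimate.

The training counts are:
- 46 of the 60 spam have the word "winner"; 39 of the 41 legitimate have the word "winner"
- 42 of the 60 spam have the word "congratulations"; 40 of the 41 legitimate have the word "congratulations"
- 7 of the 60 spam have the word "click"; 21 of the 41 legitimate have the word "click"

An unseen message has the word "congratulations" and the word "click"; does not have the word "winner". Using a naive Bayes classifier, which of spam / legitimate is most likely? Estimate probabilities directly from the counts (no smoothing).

spam

spam: (60/101) × (14/60) × (42/60) × (7/60) ≈ 0.0113201
legitimate: (41/101) × (2/41) × (40/41) × (21/41) ≈ 0.0098951
Highest score → spam.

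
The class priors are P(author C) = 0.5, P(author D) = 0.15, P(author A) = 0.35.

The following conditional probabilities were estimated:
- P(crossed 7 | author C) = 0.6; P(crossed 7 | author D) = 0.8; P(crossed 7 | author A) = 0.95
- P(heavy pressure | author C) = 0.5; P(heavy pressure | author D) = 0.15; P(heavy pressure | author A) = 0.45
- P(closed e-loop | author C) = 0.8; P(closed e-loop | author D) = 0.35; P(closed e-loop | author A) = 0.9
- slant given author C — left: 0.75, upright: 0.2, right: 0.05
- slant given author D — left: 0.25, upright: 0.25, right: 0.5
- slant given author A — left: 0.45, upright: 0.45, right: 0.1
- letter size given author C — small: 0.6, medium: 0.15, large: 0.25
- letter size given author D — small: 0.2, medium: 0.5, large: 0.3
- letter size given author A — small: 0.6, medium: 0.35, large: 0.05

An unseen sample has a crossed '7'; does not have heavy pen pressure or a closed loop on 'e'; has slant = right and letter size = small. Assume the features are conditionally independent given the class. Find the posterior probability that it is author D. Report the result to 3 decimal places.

0.768

author C: 0.5 × 0.6 × (1−0.5) × (1−0.8) × 0.05 × 0.6 = 0.0009
author D: 0.15 × 0.8 × (1−0.15) × (1−0.35) × 0.5 × 0.2 = 0.00663
author A: 0.35 × 0.95 × (1−0.45) × (1−0.9) × 0.1 × 0.6 = 0.00109725
P(author D | x) = 0.00663 / 0.00862725 ≈ 0.768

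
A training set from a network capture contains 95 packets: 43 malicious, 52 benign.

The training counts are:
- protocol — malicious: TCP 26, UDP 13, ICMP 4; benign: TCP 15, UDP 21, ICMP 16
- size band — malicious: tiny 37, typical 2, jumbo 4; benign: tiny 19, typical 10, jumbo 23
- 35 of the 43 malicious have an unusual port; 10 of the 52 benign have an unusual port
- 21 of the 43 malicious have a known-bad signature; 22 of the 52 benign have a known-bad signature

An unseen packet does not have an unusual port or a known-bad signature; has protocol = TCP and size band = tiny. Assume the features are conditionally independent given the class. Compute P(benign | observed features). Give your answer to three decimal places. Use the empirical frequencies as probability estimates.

0.545

malicious: (43/95) × (26/43) × (37/43) × (8/43) × (22/43) ≈ 0.022416
benign: (52/95) × (15/52) × (19/52) × (42/52) × (30/52) ≈ 0.0268832
P(benign | x) = 0.0268832 / 0.0492992 ≈ 0.545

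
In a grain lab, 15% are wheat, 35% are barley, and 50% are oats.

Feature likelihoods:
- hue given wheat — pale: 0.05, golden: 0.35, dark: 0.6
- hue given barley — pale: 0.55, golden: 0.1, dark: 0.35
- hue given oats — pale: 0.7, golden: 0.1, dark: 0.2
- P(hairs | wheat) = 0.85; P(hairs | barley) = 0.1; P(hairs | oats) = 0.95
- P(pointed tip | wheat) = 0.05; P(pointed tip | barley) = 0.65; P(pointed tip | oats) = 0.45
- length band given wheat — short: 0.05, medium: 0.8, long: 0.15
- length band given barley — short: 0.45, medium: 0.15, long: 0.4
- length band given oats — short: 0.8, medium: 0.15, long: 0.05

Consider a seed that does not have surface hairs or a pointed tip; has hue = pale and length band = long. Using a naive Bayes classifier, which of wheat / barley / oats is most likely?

wheat: 0.15 × 0.05 × (1−0.85) × (1−0.05) × 0.15 = 0.0001603125
barley: 0.35 × 0.55 × (1−0.1) × (1−0.65) × 0.4 = 0.024255
oats: 0.5 × 0.7 × (1−0.95) × (1−0.45) × 0.05 = 0.00048125
Highest score → barley.

barley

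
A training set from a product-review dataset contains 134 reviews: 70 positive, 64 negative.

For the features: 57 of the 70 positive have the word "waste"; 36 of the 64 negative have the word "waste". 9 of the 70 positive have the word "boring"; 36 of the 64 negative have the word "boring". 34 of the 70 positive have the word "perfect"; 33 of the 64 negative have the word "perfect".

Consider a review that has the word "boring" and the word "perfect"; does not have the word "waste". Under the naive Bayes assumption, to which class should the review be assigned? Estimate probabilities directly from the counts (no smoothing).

negative

positive: (70/134) × (13/70) × (9/70) × (34/70) ≈ 0.00605848
negative: (64/134) × (28/64) × (36/64) × (33/64) ≈ 0.0606052
Highest score → negative.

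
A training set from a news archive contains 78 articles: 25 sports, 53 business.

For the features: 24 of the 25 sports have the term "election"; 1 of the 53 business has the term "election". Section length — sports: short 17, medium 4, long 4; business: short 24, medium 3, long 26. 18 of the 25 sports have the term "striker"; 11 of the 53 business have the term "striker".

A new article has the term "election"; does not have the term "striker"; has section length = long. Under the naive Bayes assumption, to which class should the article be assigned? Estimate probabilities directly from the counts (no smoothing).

sports

sports: (25/78) × (24/25) × (4/25) × (7/25) ≈ 0.0137846
business: (53/78) × (1/53) × (26/53) × (42/53) ≈ 0.00498398
Highest score → sports.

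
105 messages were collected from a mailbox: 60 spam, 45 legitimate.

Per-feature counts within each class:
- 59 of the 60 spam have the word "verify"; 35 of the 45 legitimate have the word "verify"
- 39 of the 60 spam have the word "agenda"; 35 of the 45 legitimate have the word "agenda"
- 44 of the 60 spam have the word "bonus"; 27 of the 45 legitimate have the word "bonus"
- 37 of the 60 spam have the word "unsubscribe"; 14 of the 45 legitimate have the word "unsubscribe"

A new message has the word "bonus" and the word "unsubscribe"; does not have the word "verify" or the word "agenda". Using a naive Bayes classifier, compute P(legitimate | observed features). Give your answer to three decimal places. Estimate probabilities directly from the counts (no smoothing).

spam: (60/105) × (1/60) × (21/60) × (44/60) × (37/60) ≈ 0.00150741
legitimate: (45/105) × (10/45) × (10/45) × (27/45) × (14/45) ≈ 0.00395062
P(legitimate | x) = 0.00395062 / 0.00545803 ≈ 0.724

0.724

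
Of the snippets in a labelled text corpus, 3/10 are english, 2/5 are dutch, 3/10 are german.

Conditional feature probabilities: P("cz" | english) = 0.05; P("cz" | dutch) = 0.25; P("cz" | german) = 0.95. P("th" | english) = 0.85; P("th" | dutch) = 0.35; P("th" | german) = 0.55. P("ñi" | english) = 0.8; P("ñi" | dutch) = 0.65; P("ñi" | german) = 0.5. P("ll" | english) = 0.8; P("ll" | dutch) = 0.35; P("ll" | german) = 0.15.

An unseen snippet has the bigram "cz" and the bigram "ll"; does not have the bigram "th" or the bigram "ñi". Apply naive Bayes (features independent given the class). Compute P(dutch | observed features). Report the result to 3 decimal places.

0.444

english: 0.3 × 0.05 × (1−0.85) × (1−0.8) × 0.8 = 0.00036
dutch: 0.4 × 0.25 × (1−0.35) × (1−0.65) × 0.35 = 0.0079625
german: 0.3 × 0.95 × (1−0.55) × (1−0.5) × 0.15 = 0.00961875
P(dutch | x) = 0.0079625 / 0.01794125 ≈ 0.444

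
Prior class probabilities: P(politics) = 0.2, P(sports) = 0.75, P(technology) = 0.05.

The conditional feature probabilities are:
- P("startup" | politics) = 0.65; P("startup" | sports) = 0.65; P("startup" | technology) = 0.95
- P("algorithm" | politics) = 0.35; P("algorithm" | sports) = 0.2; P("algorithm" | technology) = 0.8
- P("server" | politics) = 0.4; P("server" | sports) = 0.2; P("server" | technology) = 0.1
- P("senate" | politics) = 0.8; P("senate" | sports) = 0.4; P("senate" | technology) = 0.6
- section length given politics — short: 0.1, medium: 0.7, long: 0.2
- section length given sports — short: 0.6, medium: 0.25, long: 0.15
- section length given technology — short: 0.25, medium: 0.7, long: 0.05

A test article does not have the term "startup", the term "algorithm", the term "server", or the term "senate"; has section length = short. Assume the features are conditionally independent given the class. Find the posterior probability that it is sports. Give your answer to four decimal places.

0.9903

politics: 0.2 × (1−0.65) × (1−0.35) × (1−0.4) × (1−0.8) × 0.1 = 0.000546
sports: 0.75 × (1−0.65) × (1−0.2) × (1−0.2) × (1−0.4) × 0.6 = 0.06048
technology: 0.05 × (1−0.95) × (1−0.8) × (1−0.1) × (1−0.6) × 0.25 = 0.000045
P(sports | x) = 0.06048 / 0.061071 ≈ 0.9903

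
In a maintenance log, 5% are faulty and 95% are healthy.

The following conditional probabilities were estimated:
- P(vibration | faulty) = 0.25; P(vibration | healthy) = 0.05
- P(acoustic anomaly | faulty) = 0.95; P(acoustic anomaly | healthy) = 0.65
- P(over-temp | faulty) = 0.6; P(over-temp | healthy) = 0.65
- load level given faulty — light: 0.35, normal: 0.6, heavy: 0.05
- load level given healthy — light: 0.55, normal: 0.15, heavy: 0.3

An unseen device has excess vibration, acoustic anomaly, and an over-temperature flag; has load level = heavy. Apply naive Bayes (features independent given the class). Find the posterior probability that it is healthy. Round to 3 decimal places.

faulty: 0.05 × 0.25 × 0.95 × 0.6 × 0.05 = 0.00035625
healthy: 0.95 × 0.05 × 0.65 × 0.65 × 0.3 = 0.006020625
P(healthy | x) = 0.006020625 / 0.006376875 ≈ 0.944

0.944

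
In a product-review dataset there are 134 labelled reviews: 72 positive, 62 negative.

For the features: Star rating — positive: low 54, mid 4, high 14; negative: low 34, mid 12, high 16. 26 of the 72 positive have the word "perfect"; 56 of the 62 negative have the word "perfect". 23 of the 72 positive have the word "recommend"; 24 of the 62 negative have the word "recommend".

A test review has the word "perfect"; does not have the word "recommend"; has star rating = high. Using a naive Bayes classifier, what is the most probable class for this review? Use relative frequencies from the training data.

positive: (72/134) × (14/72) × (26/72) × (49/72) ≈ 0.025676
negative: (62/134) × (16/62) × (56/62) × (38/62) ≈ 0.0661003
Highest score → negative.

negative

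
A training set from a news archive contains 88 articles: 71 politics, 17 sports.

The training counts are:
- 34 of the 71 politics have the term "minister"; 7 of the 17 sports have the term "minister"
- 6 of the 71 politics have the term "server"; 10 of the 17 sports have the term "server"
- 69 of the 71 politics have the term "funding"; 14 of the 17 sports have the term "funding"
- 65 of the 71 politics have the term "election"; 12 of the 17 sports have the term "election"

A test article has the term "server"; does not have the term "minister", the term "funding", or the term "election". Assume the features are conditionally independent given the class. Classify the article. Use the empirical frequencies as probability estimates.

sports

politics: (71/88) × (37/71) × (6/71) × (2/71) × (6/71) ≈ 0.0000845817
sports: (17/88) × (10/17) × (10/17) × (3/17) × (5/17) ≈ 0.00346946
Highest score → sports.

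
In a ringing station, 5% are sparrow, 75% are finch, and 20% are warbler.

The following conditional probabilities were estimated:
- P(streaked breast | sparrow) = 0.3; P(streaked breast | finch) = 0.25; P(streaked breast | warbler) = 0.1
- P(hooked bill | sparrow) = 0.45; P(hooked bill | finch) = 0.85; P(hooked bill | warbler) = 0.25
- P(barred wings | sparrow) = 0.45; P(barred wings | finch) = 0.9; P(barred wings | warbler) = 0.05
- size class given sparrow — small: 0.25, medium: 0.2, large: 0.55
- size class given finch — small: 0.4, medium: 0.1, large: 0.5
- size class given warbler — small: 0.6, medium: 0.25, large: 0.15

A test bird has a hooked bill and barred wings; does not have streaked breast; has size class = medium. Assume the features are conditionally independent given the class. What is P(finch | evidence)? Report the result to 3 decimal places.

0.956

sparrow: 0.05 × (1−0.3) × 0.45 × 0.45 × 0.2 = 0.0014175
finch: 0.75 × (1−0.25) × 0.85 × 0.9 × 0.1 = 0.04303125
warbler: 0.2 × (1−0.1) × 0.25 × 0.05 × 0.25 = 0.0005625
P(finch | x) = 0.04303125 / 0.04501125 ≈ 0.956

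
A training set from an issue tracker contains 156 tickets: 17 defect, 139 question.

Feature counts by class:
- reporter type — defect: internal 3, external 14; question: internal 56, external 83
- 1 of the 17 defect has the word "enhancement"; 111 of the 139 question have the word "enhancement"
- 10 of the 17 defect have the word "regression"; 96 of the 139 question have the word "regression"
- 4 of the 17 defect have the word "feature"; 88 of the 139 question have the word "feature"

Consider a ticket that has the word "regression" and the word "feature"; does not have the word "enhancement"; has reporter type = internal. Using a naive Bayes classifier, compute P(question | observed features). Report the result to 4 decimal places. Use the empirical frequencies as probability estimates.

0.9266

defect: (17/156) × (3/17) × (16/17) × (10/17) × (4/17) ≈ 0.00250513
question: (139/156) × (56/139) × (28/139) × (96/139) × (88/139) ≈ 0.0316178
P(question | x) = 0.0316178 / 0.03412293 ≈ 0.9266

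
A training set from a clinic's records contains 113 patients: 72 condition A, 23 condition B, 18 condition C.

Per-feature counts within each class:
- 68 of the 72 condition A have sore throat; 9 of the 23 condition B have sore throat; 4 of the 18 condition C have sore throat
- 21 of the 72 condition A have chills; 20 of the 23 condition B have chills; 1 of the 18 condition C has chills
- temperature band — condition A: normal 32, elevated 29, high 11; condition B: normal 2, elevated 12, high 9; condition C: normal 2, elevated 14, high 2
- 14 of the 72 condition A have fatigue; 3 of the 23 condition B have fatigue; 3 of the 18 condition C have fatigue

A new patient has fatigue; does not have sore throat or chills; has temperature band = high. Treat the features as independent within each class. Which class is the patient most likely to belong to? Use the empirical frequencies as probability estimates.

condition C

condition A: (72/113) × (4/72) × (51/72) × (11/72) × (14/72) ≈ 0.000744861
condition B: (23/113) × (14/23) × (3/23) × (9/23) × (3/23) ≈ 0.000824805
condition C: (18/113) × (14/18) × (17/18) × (2/18) × (3/18) ≈ 0.00216687
Highest score → condition C.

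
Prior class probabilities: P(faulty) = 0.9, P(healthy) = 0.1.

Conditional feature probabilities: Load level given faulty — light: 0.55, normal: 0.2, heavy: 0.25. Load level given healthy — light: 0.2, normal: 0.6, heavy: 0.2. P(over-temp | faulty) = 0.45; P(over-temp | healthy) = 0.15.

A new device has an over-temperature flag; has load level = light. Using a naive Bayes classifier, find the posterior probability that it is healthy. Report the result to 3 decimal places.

0.013

faulty: 0.9 × 0.55 × 0.45 = 0.22275
healthy: 0.1 × 0.2 × 0.15 = 0.003
P(healthy | x) = 0.003 / 0.22575 ≈ 0.013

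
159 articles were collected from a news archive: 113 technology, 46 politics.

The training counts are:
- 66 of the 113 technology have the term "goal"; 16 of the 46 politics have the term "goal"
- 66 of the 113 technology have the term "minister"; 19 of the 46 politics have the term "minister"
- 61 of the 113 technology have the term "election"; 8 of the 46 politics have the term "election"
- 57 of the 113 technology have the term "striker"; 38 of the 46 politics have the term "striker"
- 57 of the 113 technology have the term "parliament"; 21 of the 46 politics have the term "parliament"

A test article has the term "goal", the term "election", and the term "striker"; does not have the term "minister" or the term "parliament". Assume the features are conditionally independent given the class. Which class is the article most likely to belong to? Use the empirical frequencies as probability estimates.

technology

technology: (113/159) × (66/113) × (47/113) × (61/113) × (57/113) × (56/113) ≈ 0.0232983
politics: (46/159) × (16/46) × (27/46) × (8/46) × (38/46) × (25/46) ≈ 0.00461178
Highest score → technology.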